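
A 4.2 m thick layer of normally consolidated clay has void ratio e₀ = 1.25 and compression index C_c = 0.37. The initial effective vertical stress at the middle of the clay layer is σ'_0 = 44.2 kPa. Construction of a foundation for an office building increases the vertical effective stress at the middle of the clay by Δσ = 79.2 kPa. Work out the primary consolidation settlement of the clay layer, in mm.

S_c ≈ 308 mm

Final effective stress: σ'_f = σ'_0 + Δσ = 44.2 + 79.2 = 123.4 kPa.
Normally consolidated clay, so the full stress increment lies on the virgin compression line:
S_c = C_c·H/(1+e₀)·log₁₀(σ'_f/σ'_0) = 0.37×4.2/(1+1.25)×log₁₀(123.4/44.2)
    = 0.69067 × 0.44589 = 0.308 m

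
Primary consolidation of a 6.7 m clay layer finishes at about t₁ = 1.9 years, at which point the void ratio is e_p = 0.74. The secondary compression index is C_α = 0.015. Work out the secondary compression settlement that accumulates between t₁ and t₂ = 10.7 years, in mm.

S_s ≈ 43.4 mm

Secondary compression: S_s = C_α·H/(1+e_p)·log₁₀(t₂/t₁)
S_s = 0.015×6.7/(1+0.74)×log₁₀(10.7/1.9)
    = 0.05776 × 0.7506 = 0.04336 m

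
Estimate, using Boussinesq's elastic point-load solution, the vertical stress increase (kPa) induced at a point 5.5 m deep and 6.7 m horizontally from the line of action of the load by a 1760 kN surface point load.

Δσ_z ≈ 2.86 kPa

Boussinesq vertical stress below a point load on an elastic half-space:
Δσ_z = 3P/(2πz²) · [1 + (r/z)²]^(−5/2)
r/z = 6.7/5.5 = 1.2182; [1+(r/z)²]^(−5/2) = 0.10283.
Δσ_z = 3×1760/(2π×5.5²) × 0.10283 = 27.78 × 0.10283 = 2.857 kPa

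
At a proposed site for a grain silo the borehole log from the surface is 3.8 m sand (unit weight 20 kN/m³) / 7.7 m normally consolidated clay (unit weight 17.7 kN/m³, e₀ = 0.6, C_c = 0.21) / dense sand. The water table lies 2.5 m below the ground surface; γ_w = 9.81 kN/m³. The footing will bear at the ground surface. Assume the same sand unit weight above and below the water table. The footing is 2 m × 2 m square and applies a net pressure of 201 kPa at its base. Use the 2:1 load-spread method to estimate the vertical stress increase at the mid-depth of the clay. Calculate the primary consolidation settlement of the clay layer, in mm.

S_c ≈ 38.7 mm

Mid-depth of clay below the ground surface: z = 3.8 + 7.7/2 = 7.65 m.
Total vertical stress at mid-clay: σ_v = 20×3.8 + 17.7×3.85 = 144.14 kPa.
Pore pressure: u = 9.81×(7.65 − 2.5) = 50.522 kPa.
Initial effective stress: σ'_0 = σ_v − u = 144.14 − 50.522 = 93.618 kPa.
Stress increase at mid-clay by the 2:1 spreading method:
Δσ = qBL/((B+z)(L+z)) = 201×2×2/((2+7.65)(2+7.65)) = 8.6338 kPa
Final effective stress: σ'_f = σ'_0 + Δσ = 93.618 + 8.6338 = 102.25 kPa.
Normally consolidated clay, so the full stress increment lies on the virgin compression line:
S_c = C_c·H/(1+e₀)·log₁₀(σ'_f/σ'_0) = 0.21×7.7/(1+0.6)×log₁₀(102.25/93.618)
    = 1.0106 × 0.038304 = 0.03871 m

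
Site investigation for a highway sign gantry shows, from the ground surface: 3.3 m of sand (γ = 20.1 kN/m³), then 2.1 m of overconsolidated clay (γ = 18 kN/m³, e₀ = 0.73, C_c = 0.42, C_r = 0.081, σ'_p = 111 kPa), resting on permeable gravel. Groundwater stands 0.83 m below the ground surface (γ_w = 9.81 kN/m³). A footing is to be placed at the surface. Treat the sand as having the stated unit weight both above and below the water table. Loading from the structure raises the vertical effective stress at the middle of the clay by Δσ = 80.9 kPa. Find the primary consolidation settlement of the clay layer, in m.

Mid-depth of clay below the ground surface: z = 3.3 + 2.1/2 = 4.35 m.
Total vertical stress at mid-clay: σ_v = 20.1×3.3 + 18×1.05 = 85.23 kPa.
Pore pressure: u = 9.81×(4.35 − 0.83) = 34.531 kPa.
Initial effective stress: σ'_0 = σ_v − u = 85.23 − 34.531 = 50.699 kPa.
Final effective stress: σ'_f = 50.699 + 80.9 = 131.6 kPa.
σ'_f = 131.6 > σ'_p = 111 kPa, so the stress path crosses the preconsolidation pressure — recompression up to σ'_p, then virgin compression beyond:
S_c = H/(1+e₀)·[C_r·log₁₀(σ'_p/σ'_0) + C_c·log₁₀(σ'_f/σ'_p)]
    = 2.1/1.73 × [0.081×log₁₀(111/50.699) + 0.42×log₁₀(131.6/111)]
    = 1.2139 × [0.027566 + 0.031052] = 0.07116 m

S_c ≈ 0.0712 m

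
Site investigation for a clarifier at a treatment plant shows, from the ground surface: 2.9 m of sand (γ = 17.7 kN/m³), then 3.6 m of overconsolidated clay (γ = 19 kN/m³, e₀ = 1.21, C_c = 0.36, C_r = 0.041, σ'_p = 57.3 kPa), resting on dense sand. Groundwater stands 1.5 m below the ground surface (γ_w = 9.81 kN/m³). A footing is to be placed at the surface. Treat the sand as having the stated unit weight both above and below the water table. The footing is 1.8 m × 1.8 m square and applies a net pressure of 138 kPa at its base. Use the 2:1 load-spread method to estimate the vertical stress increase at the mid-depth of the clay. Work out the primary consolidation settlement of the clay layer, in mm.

S_c ≈ 32.7 mm

Mid-depth of clay below the ground surface: z = 2.9 + 3.6/2 = 4.7 m.
Total vertical stress at mid-clay: σ_v = 17.7×2.9 + 19×1.8 = 85.53 kPa.
Pore pressure: u = 9.81×(4.7 − 1.5) = 31.392 kPa.
Initial effective stress: σ'_0 = σ_v − u = 85.53 − 31.392 = 54.138 kPa.
Stress increase at mid-clay by the 2:1 spreading method:
Δσ = qBL/((B+z)(L+z)) = 138×1.8×1.8/((1.8+4.7)(1.8+4.7)) = 10.583 kPa
Final effective stress: σ'_f = 54.138 + 10.583 = 64.721 kPa.
σ'_f = 64.721 > σ'_p = 57.3 kPa, so the stress path crosses the preconsolidation pressure — recompression up to σ'_p, then virgin compression beyond:
S_c = H/(1+e₀)·[C_r·log₁₀(σ'_p/σ'_0) + C_c·log₁₀(σ'_f/σ'_p)]
    = 3.6/2.21 × [0.041×log₁₀(57.3/54.138) + 0.36×log₁₀(64.721/57.3)]
    = 1.629 × [0.0010107 + 0.019041] = 0.03266 m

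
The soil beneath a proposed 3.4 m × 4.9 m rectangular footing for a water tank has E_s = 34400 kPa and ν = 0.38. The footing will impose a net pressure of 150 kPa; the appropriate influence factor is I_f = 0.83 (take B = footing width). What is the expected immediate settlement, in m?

S_e ≈ 0.0105 m

Immediate (elastic) settlement: S_e = q·B·(1−ν²)/E_s · I_f.
S_e = 150 × 3.4 × (1 − 0.38²) / 34400 × 0.83
    = 150 × 3.4 × 0.8556 / 34400 × 0.83
    = 0.01053 m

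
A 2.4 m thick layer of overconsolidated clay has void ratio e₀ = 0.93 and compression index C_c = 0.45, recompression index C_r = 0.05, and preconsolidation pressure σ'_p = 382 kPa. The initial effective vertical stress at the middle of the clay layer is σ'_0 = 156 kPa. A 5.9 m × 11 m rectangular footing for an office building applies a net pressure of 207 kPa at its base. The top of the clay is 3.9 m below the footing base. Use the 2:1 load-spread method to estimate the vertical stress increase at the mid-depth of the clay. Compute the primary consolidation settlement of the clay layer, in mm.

S_c ≈ 10.7 mm

Mid-depth of clay below the footing base: z = 3.9 + 2.4/2 = 5.1 m.
Stress increase at mid-clay by the 2:1 spreading method:
Δσ = qBL/((B+z)(L+z)) = 207×5.9×11/((5.9+5.1)(11+5.1)) = 75.857 kPa
Final effective stress: σ'_f = 156 + 75.857 = 231.86 kPa.
σ'_f = 231.86 ≤ σ'_p = 382 kPa, so the clay remains overconsolidated and only the recompression index applies:
S_c = C_r·H/(1+e₀)·log₁₀(σ'_f/σ'_0) = 0.05×2.4/1.93×log₁₀(231.86/156)
    = 0.062175 × 0.1721 = 0.0107 m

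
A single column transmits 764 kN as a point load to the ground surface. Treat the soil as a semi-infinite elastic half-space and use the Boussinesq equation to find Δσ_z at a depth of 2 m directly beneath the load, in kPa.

Δσ_z ≈ 91.2 kPa

Boussinesq vertical stress below a point load on an elastic half-space:
Δσ_z = 3P/(2πz²) · [1 + (r/z)²]^(−5/2)
r/z = 0/2 = 0; [1+(r/z)²]^(−5/2) = 1.
Δσ_z = 3×764/(2π×2²) × 1 = 91.196 × 1 = 91.2 kPa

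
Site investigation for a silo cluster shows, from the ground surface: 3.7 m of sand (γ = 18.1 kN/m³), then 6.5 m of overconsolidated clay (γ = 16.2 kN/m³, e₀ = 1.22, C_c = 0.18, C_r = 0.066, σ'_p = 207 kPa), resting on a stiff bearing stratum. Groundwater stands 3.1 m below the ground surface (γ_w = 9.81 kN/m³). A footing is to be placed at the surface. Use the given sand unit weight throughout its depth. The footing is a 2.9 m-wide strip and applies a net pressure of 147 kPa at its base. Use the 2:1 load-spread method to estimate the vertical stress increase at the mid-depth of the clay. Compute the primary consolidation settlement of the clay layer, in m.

Mid-depth of clay below the ground surface: z = 3.7 + 6.5/2 = 6.95 m.
Total vertical stress at mid-clay: σ_v = 18.1×3.7 + 16.2×3.25 = 119.62 kPa.
Pore pressure: u = 9.81×(6.95 − 3.1) = 37.769 kPa.
Initial effective stress: σ'_0 = σ_v − u = 119.62 − 37.769 = 81.851 kPa.
Stress increase at mid-clay by the 2:1 spreading method:
Δσ = qB/(B+z) = 147×2.9/(2.9+6.95) = 43.279 kPa
Final effective stress: σ'_f = 81.851 + 43.279 = 125.13 kPa.
σ'_f = 125.13 ≤ σ'_p = 207 kPa, so the clay remains overconsolidated and only the recompression index applies:
S_c = C_r·H/(1+e₀)·log₁₀(σ'_f/σ'_0) = 0.066×6.5/2.22×log₁₀(125.13/81.851)
    = 0.19324 × 0.18434 = 0.03562 m

S_c ≈ 0.0356 m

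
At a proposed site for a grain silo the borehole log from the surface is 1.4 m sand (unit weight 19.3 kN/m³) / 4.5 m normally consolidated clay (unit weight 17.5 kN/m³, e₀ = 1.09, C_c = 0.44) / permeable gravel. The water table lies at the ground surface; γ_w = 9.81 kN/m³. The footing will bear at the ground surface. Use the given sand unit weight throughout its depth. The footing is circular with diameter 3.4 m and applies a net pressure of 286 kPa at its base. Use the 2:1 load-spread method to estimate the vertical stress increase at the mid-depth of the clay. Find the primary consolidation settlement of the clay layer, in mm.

Mid-depth of clay below the ground surface: z = 1.4 + 4.5/2 = 3.65 m.
Total vertical stress at mid-clay: σ_v = 19.3×1.4 + 17.5×2.25 = 66.395 kPa.
Pore pressure: u = 9.81×(3.65 − 0) = 35.806 kPa.
Initial effective stress: σ'_0 = σ_v − u = 66.395 − 35.806 = 30.589 kPa.
Stress increase at mid-clay by the 2:1 spreading method:
Δσ ≈ qD²/(D+z)² = 286×3.4²/(3.4+3.65)² = 66.519 kPa
Final effective stress: σ'_f = σ'_0 + Δσ = 30.589 + 66.519 = 97.108 kPa.
Normally consolidated clay, so the full stress increment lies on the virgin compression line:
S_c = C_c·H/(1+e₀)·log₁₀(σ'_f/σ'_0) = 0.44×4.5/(1+1.09)×log₁₀(97.108/30.589)
    = 0.94737 × 0.50169 = 0.4753 m

S_c ≈ 475 mm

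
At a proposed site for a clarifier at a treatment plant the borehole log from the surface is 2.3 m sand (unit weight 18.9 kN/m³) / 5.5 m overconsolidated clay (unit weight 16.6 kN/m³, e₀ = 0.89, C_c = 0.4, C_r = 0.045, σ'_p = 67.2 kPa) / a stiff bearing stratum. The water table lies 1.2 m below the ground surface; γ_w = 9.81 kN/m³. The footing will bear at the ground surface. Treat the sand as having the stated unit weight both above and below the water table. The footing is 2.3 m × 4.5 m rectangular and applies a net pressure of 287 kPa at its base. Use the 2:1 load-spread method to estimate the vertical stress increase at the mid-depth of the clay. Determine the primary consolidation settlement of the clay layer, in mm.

S_c ≈ 183 mm

Mid-depth of clay below the ground surface: z = 2.3 + 5.5/2 = 5.05 m.
Total vertical stress at mid-clay: σ_v = 18.9×2.3 + 16.6×2.75 = 89.12 kPa.
Pore pressure: u = 9.81×(5.05 − 1.2) = 37.769 kPa.
Initial effective stress: σ'_0 = σ_v − u = 89.12 − 37.769 = 51.351 kPa.
Stress increase at mid-clay by the 2:1 spreading method:
Δσ = qBL/((B+z)(L+z)) = 287×2.3×4.5/((2.3+5.05)(4.5+5.05)) = 42.319 kPa
Final effective stress: σ'_f = 51.351 + 42.319 = 93.67 kPa.
σ'_f = 93.67 > σ'_p = 67.2 kPa, so the stress path crosses the preconsolidation pressure — recompression up to σ'_p, then virgin compression beyond:
S_c = H/(1+e₀)·[C_r·log₁₀(σ'_p/σ'_0) + C_c·log₁₀(σ'_f/σ'_p)]
    = 5.5/1.89 × [0.045×log₁₀(67.2/51.351) + 0.4×log₁₀(93.67/67.2)]
    = 2.9101 × [0.0052569 + 0.057692] = 0.1832 m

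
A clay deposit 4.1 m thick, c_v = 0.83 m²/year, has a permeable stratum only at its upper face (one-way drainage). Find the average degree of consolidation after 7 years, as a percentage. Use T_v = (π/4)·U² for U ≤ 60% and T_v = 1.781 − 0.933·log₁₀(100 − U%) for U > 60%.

Drainage path length: H_d = H = 4.1 m (single drainage).
T_v = c_v·t/H_d² = 0.83×7/4.1² = 0.34563.
T_v = 0.34563 corresponds to the U > 60% branch:
U = 1 − 10^((1.781 − T_v)/0.933)/100 = 0.6545

U ≈ 65.5 %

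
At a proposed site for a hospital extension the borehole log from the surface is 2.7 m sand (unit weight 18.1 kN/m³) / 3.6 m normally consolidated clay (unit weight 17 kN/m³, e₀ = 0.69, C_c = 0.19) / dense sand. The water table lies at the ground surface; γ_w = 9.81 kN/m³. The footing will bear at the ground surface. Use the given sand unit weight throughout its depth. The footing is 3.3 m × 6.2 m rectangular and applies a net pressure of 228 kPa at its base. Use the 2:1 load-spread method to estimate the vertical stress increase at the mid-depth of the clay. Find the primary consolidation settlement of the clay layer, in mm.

Mid-depth of clay below the ground surface: z = 2.7 + 3.6/2 = 4.5 m.
Total vertical stress at mid-clay: σ_v = 18.1×2.7 + 17×1.8 = 79.47 kPa.
Pore pressure: u = 9.81×(4.5 − 0) = 44.145 kPa.
Initial effective stress: σ'_0 = σ_v − u = 79.47 − 44.145 = 35.325 kPa.
Stress increase at mid-clay by the 2:1 spreading method:
Δσ = qBL/((B+z)(L+z)) = 228×3.3×6.2/((3.3+4.5)(6.2+4.5)) = 55.894 kPa
Final effective stress: σ'_f = σ'_0 + Δσ = 35.325 + 55.894 = 91.219 kPa.
Normally consolidated clay, so the full stress increment lies on the virgin compression line:
S_c = C_c·H/(1+e₀)·log₁₀(σ'_f/σ'_0) = 0.19×3.6/(1+0.69)×log₁₀(91.219/35.325)
    = 0.40473 × 0.412 = 0.1667 m

S_c ≈ 167 mm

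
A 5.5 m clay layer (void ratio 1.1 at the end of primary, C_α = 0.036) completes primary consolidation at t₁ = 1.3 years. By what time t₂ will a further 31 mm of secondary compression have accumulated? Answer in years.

t₂ ≈ 2.77 years

S_s = C_α·H/(1+e_p)·log₁₀(t₂/t₁) ⇒ log₁₀(t₂/t₁) = S_s·(1+e_p)/(C_α·H).
log₁₀(t₂/t₁) = 0.031 × (1+1.1) / (0.036×5.5) = 0.3288
t₂ = t₁ × 10^0.3288 = 1.3 × 2.132 = 2.772 years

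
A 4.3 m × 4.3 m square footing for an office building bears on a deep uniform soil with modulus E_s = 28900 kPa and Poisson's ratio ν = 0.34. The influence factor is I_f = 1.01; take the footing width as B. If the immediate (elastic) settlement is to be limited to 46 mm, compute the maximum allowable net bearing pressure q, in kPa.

S_e = q·B·(1−ν²)/E_s · I_f  ⇒  q = S_e·E_s / (B·(1−ν²)·I_f).
q = 0.046 × 28900 / (4.3 × 0.8844 × 1.01) = 346.1 kPa

q ≈ 346 kPa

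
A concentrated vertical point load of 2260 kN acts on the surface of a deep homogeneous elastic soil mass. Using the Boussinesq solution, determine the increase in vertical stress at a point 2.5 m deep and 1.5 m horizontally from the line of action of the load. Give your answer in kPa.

Δσ_z ≈ 80 kPa

Boussinesq vertical stress below a point load on an elastic half-space:
Δσ_z = 3P/(2πz²) · [1 + (r/z)²]^(−5/2)
r/z = 1.5/2.5 = 0.6; [1+(r/z)²]^(−5/2) = 0.46361.
Δσ_z = 3×2260/(2π×2.5²) × 0.46361 = 172.65 × 0.46361 = 80.04 kPa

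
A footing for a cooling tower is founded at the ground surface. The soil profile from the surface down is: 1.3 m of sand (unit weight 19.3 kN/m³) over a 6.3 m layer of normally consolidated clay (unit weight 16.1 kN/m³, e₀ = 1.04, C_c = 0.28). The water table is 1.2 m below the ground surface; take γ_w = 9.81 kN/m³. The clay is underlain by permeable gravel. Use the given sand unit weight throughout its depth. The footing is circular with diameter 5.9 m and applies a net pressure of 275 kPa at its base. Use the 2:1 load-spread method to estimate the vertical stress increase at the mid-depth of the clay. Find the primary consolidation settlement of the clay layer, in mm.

Mid-depth of clay below the ground surface: z = 1.3 + 6.3/2 = 4.45 m.
Total vertical stress at mid-clay: σ_v = 19.3×1.3 + 16.1×3.15 = 75.805 kPa.
Pore pressure: u = 9.81×(4.45 − 1.2) = 31.883 kPa.
Initial effective stress: σ'_0 = σ_v − u = 75.805 − 31.883 = 43.922 kPa.
Stress increase at mid-clay by the 2:1 spreading method:
Δσ ≈ qD²/(D+z)² = 275×5.9²/(5.9+4.45)² = 89.363 kPa
Final effective stress: σ'_f = σ'_0 + Δσ = 43.922 + 89.363 = 133.28 kPa.
Normally consolidated clay, so the full stress increment lies on the virgin compression line:
S_c = C_c·H/(1+e₀)·log₁₀(σ'_f/σ'_0) = 0.28×6.3/(1+1.04)×log₁₀(133.28/43.922)
    = 0.86471 × 0.48208 = 0.4169 m

S_c ≈ 417 mm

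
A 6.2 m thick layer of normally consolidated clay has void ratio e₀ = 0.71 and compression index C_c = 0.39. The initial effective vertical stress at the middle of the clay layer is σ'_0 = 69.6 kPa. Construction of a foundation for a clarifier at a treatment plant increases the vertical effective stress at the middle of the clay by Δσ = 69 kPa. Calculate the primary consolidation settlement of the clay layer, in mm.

Final effective stress: σ'_f = σ'_0 + Δσ = 69.6 + 69 = 138.6 kPa.
Normally consolidated clay, so the full stress increment lies on the virgin compression line:
S_c = C_c·H/(1+e₀)·log₁₀(σ'_f/σ'_0) = 0.39×6.2/(1+0.71)×log₁₀(138.6/69.6)
    = 1.414 × 0.29915 = 0.423 m

S_c ≈ 423 mm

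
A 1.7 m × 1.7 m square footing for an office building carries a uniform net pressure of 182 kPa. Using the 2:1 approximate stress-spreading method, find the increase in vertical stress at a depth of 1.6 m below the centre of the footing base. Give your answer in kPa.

By the 2:1 method the load spreads at 1 horizontal : 2 vertical, so at depth z the loaded area has grown by z in each plan dimension:
Δσ = qBL/((B+z)(L+z)) = 182×1.7×1.7/((1.7+1.6)(1.7+1.6)) = 48.299 kPa

Δσ_z ≈ 48.3 kPa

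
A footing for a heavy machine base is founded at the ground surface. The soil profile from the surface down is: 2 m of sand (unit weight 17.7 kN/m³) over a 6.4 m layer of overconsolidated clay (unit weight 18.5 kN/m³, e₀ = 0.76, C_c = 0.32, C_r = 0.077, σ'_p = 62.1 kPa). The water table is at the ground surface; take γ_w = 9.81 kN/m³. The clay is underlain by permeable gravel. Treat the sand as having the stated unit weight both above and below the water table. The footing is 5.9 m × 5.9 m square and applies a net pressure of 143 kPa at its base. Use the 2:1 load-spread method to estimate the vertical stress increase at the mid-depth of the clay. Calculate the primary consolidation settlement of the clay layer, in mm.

Mid-depth of clay below the ground surface: z = 2 + 6.4/2 = 5.2 m.
Total vertical stress at mid-clay: σ_v = 17.7×2 + 18.5×3.2 = 94.6 kPa.
Pore pressure: u = 9.81×(5.2 − 0) = 51.012 kPa.
Initial effective stress: σ'_0 = σ_v − u = 94.6 − 51.012 = 43.588 kPa.
Stress increase at mid-clay by the 2:1 spreading method:
Δσ = qBL/((B+z)(L+z)) = 143×5.9×5.9/((5.9+5.2)(5.9+5.2)) = 40.401 kPa
Final effective stress: σ'_f = 43.588 + 40.401 = 83.989 kPa.
σ'_f = 83.989 > σ'_p = 62.1 kPa, so the stress path crosses the preconsolidation pressure — recompression up to σ'_p, then virgin compression beyond:
S_c = H/(1+e₀)·[C_r·log₁₀(σ'_p/σ'_0) + C_c·log₁₀(σ'_f/σ'_p)]
    = 6.4/1.76 × [0.077×log₁₀(62.1/43.588) + 0.32×log₁₀(83.989/62.1)]
    = 3.6364 × [0.011837 + 0.041962] = 0.1956 m

S_c ≈ 196 mm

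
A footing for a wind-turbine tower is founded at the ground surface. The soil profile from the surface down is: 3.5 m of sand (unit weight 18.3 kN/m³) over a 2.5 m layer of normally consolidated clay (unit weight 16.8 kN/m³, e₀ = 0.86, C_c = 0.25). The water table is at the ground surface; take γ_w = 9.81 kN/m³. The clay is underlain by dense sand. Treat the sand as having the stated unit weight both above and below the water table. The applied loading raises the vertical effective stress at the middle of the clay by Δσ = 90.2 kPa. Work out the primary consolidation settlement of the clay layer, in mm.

Mid-depth of clay below the ground surface: z = 3.5 + 2.5/2 = 4.75 m.
Total vertical stress at mid-clay: σ_v = 18.3×3.5 + 16.8×1.25 = 85.05 kPa.
Pore pressure: u = 9.81×(4.75 − 0) = 46.598 kPa.
Initial effective stress: σ'_0 = σ_v − u = 85.05 − 46.598 = 38.452 kPa.
Final effective stress: σ'_f = σ'_0 + Δσ = 38.452 + 90.2 = 128.65 kPa.
Normally consolidated clay, so the full stress increment lies on the virgin compression line:
S_c = C_c·H/(1+e₀)·log₁₀(σ'_f/σ'_0) = 0.25×2.5/(1+0.86)×log₁₀(128.65/38.452)
    = 0.33602 × 0.52449 = 0.1762 m

S_c ≈ 176 mm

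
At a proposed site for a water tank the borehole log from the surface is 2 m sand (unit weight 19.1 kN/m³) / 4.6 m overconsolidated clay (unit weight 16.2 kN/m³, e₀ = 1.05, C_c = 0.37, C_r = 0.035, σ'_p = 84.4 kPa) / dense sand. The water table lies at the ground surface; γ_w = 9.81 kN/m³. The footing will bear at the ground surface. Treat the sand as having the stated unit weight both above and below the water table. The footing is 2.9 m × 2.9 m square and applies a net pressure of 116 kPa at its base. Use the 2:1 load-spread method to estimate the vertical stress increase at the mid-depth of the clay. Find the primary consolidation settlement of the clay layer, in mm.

S_c ≈ 15.3 mm

Mid-depth of clay below the ground surface: z = 2 + 4.6/2 = 4.3 m.
Total vertical stress at mid-clay: σ_v = 19.1×2 + 16.2×2.3 = 75.46 kPa.
Pore pressure: u = 9.81×(4.3 − 0) = 42.183 kPa.
Initial effective stress: σ'_0 = σ_v − u = 75.46 − 42.183 = 33.277 kPa.
Stress increase at mid-clay by the 2:1 spreading method:
Δσ = qBL/((B+z)(L+z)) = 116×2.9×2.9/((2.9+4.3)(2.9+4.3)) = 18.819 kPa
Final effective stress: σ'_f = 33.277 + 18.819 = 52.096 kPa.
σ'_f = 52.096 ≤ σ'_p = 84.4 kPa, so the clay remains overconsolidated and only the recompression index applies:
S_c = C_r·H/(1+e₀)·log₁₀(σ'_f/σ'_0) = 0.035×4.6/2.05×log₁₀(52.096/33.277)
    = 0.078537 × 0.19466 = 0.01529 m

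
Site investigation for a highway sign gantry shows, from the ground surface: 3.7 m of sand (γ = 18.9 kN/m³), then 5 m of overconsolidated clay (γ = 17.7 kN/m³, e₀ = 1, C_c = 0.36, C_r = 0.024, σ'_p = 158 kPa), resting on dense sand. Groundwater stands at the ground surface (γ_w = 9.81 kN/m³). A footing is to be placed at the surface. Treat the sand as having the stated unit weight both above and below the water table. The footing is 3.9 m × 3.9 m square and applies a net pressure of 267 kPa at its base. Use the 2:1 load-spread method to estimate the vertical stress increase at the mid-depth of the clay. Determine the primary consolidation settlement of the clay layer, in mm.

S_c ≈ 14.5 mm

Mid-depth of clay below the ground surface: z = 3.7 + 5/2 = 6.2 m.
Total vertical stress at mid-clay: σ_v = 18.9×3.7 + 17.7×2.5 = 114.18 kPa.
Pore pressure: u = 9.81×(6.2 − 0) = 60.822 kPa.
Initial effective stress: σ'_0 = σ_v − u = 114.18 − 60.822 = 53.358 kPa.
Stress increase at mid-clay by the 2:1 spreading method:
Δσ = qBL/((B+z)(L+z)) = 267×3.9×3.9/((3.9+6.2)(3.9+6.2)) = 39.811 kPa
Final effective stress: σ'_f = 53.358 + 39.811 = 93.169 kPa.
σ'_f = 93.169 ≤ σ'_p = 158 kPa, so the clay remains overconsolidated and only the recompression index applies:
S_c = C_r·H/(1+e₀)·log₁₀(σ'_f/σ'_0) = 0.024×5/2×log₁₀(93.169/53.358)
    = 0.06 × 0.24207 = 0.01452 m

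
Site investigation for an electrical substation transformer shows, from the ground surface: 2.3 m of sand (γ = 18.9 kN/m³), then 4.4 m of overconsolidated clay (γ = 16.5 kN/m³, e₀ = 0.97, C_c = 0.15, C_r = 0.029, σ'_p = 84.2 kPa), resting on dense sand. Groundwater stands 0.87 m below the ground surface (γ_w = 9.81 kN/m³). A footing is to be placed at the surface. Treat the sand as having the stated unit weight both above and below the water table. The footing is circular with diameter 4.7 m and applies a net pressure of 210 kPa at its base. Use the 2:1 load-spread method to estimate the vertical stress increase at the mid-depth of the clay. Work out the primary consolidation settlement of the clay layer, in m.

Mid-depth of clay below the ground surface: z = 2.3 + 4.4/2 = 4.5 m.
Total vertical stress at mid-clay: σ_v = 18.9×2.3 + 16.5×2.2 = 79.77 kPa.
Pore pressure: u = 9.81×(4.5 − 0.87) = 35.61 kPa.
Initial effective stress: σ'_0 = σ_v − u = 79.77 − 35.61 = 44.16 kPa.
Stress increase at mid-clay by the 2:1 spreading method:
Δσ ≈ qD²/(D+z)² = 210×4.7²/(4.7+4.5)² = 54.807 kPa
Final effective stress: σ'_f = 44.16 + 54.807 = 98.967 kPa.
σ'_f = 98.967 > σ'_p = 84.2 kPa, so the stress path crosses the preconsolidation pressure — recompression up to σ'_p, then virgin compression beyond:
S_c = H/(1+e₀)·[C_r·log₁₀(σ'_p/σ'_0) + C_c·log₁₀(σ'_f/σ'_p)]
    = 4.4/1.97 × [0.029×log₁₀(84.2/44.16) + 0.15×log₁₀(98.967/84.2)]
    = 2.2335 × [0.0081282 + 0.010527] = 0.04167 m

S_c ≈ 0.0417 m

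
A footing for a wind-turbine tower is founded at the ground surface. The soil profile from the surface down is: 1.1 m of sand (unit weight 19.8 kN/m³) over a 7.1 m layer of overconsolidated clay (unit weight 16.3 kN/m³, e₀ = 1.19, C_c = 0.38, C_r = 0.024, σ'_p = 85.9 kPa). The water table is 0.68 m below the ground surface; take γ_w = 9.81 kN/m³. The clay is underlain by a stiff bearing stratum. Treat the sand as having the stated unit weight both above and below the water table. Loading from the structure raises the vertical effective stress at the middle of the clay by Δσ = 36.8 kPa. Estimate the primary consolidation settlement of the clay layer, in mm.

Mid-depth of clay below the ground surface: z = 1.1 + 7.1/2 = 4.65 m.
Total vertical stress at mid-clay: σ_v = 19.8×1.1 + 16.3×3.55 = 79.645 kPa.
Pore pressure: u = 9.81×(4.65 − 0.68) = 38.946 kPa.
Initial effective stress: σ'_0 = σ_v − u = 79.645 − 38.946 = 40.699 kPa.
Final effective stress: σ'_f = 40.699 + 36.8 = 77.499 kPa.
σ'_f = 77.499 ≤ σ'_p = 85.9 kPa, so the clay remains overconsolidated and only the recompression index applies:
S_c = C_r·H/(1+e₀)·log₁₀(σ'_f/σ'_0) = 0.024×7.1/2.19×log₁₀(77.499/40.699)
    = 0.077808 × 0.27971 = 0.02176 m

S_c ≈ 21.8 mm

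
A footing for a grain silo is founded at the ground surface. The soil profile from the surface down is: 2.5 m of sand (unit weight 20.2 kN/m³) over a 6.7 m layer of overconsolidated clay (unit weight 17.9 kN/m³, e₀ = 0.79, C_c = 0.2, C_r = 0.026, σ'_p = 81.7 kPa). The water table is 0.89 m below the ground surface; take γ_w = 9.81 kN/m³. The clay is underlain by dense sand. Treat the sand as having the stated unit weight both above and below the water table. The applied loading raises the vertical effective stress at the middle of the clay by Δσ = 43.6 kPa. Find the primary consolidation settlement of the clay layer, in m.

Mid-depth of clay below the ground surface: z = 2.5 + 6.7/2 = 5.85 m.
Total vertical stress at mid-clay: σ_v = 20.2×2.5 + 17.9×3.35 = 110.47 kPa.
Pore pressure: u = 9.81×(5.85 − 0.89) = 48.658 kPa.
Initial effective stress: σ'_0 = σ_v − u = 110.47 − 48.658 = 61.812 kPa.
Final effective stress: σ'_f = 61.812 + 43.6 = 105.41 kPa.
σ'_f = 105.41 > σ'_p = 81.7 kPa, so the stress path crosses the preconsolidation pressure — recompression up to σ'_p, then virgin compression beyond:
S_c = H/(1+e₀)·[C_r·log₁₀(σ'_p/σ'_0) + C_c·log₁₀(σ'_f/σ'_p)]
    = 6.7/1.79 × [0.026×log₁₀(81.7/61.812) + 0.2×log₁₀(105.41/81.7)]
    = 3.743 × [0.0031499 + 0.022132] = 0.09463 m

S_c ≈ 0.0946 m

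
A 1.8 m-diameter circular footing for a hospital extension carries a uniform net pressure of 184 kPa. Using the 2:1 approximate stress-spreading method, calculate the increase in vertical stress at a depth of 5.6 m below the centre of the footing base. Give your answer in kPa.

By the 2:1 method the load spreads at 1 horizontal : 2 vertical, so at depth z the loaded area has grown by z in each plan dimension:
Δσ ≈ qD²/(D+z)² = 184×1.8²/(1.8+5.6)² = 10.887 kPa

Δσ_z ≈ 10.9 kPa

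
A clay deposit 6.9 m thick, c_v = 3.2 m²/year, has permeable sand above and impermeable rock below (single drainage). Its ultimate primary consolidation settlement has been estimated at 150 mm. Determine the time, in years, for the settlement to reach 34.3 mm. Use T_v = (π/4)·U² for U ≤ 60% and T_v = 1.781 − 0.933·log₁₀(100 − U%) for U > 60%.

Drainage path length: H_d = H = 6.9 m (single drainage).
U = S(t)/S_ult = 34.3/150 = 0.2287.
U ≤ 60%: T_v = (π/4)·U² = (π/4)×0.22867² = 0.041067.
t = T_v·H_d²/c_v = 0.041067×6.9²/3.2 = 0.611 years.

t ≈ 0.611 years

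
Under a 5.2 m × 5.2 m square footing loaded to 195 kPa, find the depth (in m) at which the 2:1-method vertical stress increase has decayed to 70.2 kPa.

2:1 spreading — at depth z the loaded area has grown by z in each plan dimension:
qB²/(B+z)² = Δσ_z ⇒ z = B(√(q/Δσ_z) − 1) = 5.2×(√(195/70.2) − 1) = 3.467 m

z ≈ 3.47 m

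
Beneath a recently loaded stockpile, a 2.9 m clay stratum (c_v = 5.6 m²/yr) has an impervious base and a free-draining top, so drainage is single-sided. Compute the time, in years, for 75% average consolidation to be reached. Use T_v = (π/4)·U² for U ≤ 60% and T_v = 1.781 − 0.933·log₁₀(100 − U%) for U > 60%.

t ≈ 0.716 years

Drainage path length: H_d = H = 2.9 m (single drainage).
U > 60%: T_v = 1.781 − 0.933·log₁₀(100 − 75) = 0.47672.
t = T_v·H_d²/c_v = 0.47672×2.9²/5.6 = 0.7159 years.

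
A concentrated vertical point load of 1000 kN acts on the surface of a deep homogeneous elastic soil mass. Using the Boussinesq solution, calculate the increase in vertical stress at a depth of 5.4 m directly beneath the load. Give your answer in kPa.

Boussinesq vertical stress below a point load on an elastic half-space:
Δσ_z = 3P/(2πz²) · [1 + (r/z)²]^(−5/2)
r/z = 0/5.4 = 0; [1+(r/z)²]^(−5/2) = 1.
Δσ_z = 3×1000/(2π×5.4²) × 1 = 16.374 × 1 = 16.37 kPa

Δσ_z ≈ 16.4 kPa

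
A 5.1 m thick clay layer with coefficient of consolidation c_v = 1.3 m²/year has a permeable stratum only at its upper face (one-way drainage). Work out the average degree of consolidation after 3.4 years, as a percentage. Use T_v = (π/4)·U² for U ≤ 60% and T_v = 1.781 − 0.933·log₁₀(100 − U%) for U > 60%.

Drainage path length: H_d = H = 5.1 m (single drainage).
T_v = c_v·t/H_d² = 1.3×3.4/5.1² = 0.16993.
T_v = 0.16993 corresponds to the U ≤ 60% branch:
U = √(4T_v/π) = 0.4651

U ≈ 46.5 %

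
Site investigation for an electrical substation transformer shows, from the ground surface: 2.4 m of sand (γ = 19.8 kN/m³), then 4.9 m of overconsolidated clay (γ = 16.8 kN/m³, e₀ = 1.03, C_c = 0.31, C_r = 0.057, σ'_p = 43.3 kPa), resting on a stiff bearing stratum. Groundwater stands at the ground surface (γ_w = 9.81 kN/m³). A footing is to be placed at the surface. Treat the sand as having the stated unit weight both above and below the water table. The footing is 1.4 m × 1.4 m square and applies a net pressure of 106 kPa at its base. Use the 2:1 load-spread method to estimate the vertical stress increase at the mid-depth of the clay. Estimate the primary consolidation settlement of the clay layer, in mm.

S_c ≈ 25.7 mm

Mid-depth of clay below the ground surface: z = 2.4 + 4.9/2 = 4.85 m.
Total vertical stress at mid-clay: σ_v = 19.8×2.4 + 16.8×2.45 = 88.68 kPa.
Pore pressure: u = 9.81×(4.85 − 0) = 47.578 kPa.
Initial effective stress: σ'_0 = σ_v − u = 88.68 − 47.578 = 41.102 kPa.
Stress increase at mid-clay by the 2:1 spreading method:
Δσ = qBL/((B+z)(L+z)) = 106×1.4×1.4/((1.4+4.85)(1.4+4.85)) = 5.3187 kPa
Final effective stress: σ'_f = 41.102 + 5.3187 = 46.421 kPa.
σ'_f = 46.421 > σ'_p = 43.3 kPa, so the stress path crosses the preconsolidation pressure — recompression up to σ'_p, then virgin compression beyond:
S_c = H/(1+e₀)·[C_r·log₁₀(σ'_p/σ'_0) + C_c·log₁₀(σ'_f/σ'_p)]
    = 4.9/2.03 × [0.057×log₁₀(43.3/41.102) + 0.31×log₁₀(46.421/43.3)]
    = 2.4138 × [0.0012896 + 0.0093702] = 0.02573 m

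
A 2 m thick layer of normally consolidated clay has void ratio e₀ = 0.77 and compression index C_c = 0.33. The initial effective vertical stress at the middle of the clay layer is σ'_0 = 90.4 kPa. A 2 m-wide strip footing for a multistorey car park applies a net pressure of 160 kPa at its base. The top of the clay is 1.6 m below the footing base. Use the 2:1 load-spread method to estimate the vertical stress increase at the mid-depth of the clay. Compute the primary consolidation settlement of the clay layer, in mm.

Mid-depth of clay below the footing base: z = 1.6 + 2/2 = 2.6 m.
Stress increase at mid-clay by the 2:1 spreading method:
Δσ = qB/(B+z) = 160×2/(2+2.6) = 69.565 kPa
Final effective stress: σ'_f = σ'_0 + Δσ = 90.4 + 69.565 = 159.97 kPa.
Normally consolidated clay, so the full stress increment lies on the virgin compression line:
S_c = C_c·H/(1+e₀)·log₁₀(σ'_f/σ'_0) = 0.33×2/(1+0.77)×log₁₀(159.97/90.4)
    = 0.37288 × 0.24787 = 0.09243 m

S_c ≈ 92.4 mm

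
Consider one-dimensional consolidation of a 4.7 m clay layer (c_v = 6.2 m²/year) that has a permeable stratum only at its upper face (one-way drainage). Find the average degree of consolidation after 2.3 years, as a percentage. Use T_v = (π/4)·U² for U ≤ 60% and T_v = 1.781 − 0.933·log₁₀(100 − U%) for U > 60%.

Drainage path length: H_d = H = 4.7 m (single drainage).
T_v = c_v·t/H_d² = 6.2×2.3/4.7² = 0.64554.
T_v = 0.64554 corresponds to the U > 60% branch:
U = 1 − 10^((1.781 − T_v)/0.933)/100 = 0.8352

U ≈ 83.5 %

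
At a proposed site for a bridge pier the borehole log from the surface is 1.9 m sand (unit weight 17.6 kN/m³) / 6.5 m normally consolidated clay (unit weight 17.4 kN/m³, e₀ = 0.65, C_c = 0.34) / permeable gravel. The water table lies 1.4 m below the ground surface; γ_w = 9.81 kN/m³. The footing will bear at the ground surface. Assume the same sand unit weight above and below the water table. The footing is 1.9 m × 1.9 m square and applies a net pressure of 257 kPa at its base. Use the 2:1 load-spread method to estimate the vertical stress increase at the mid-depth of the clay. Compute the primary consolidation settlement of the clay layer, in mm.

S_c ≈ 175 mm

Mid-depth of clay below the ground surface: z = 1.9 + 6.5/2 = 5.15 m.
Total vertical stress at mid-clay: σ_v = 17.6×1.9 + 17.4×3.25 = 89.99 kPa.
Pore pressure: u = 9.81×(5.15 − 1.4) = 36.788 kPa.
Initial effective stress: σ'_0 = σ_v − u = 89.99 − 36.788 = 53.202 kPa.
Stress increase at mid-clay by the 2:1 spreading method:
Δσ = qBL/((B+z)(L+z)) = 257×1.9×1.9/((1.9+5.15)(1.9+5.15)) = 18.666 kPa
Final effective stress: σ'_f = σ'_0 + Δσ = 53.202 + 18.666 = 71.868 kPa.
Normally consolidated clay, so the full stress increment lies on the virgin compression line:
S_c = C_c·H/(1+e₀)·log₁₀(σ'_f/σ'_0) = 0.34×6.5/(1+0.65)×log₁₀(71.868/53.202)
    = 1.3394 × 0.13061 = 0.1749 m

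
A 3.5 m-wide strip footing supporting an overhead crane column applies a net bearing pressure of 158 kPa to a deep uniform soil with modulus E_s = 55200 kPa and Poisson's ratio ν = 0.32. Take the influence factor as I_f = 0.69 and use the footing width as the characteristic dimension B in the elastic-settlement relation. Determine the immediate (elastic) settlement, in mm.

Immediate (elastic) settlement: S_e = q·B·(1−ν²)/E_s · I_f.
S_e = 158 × 3.5 × (1 − 0.32²) / 55200 × 0.69
    = 158 × 3.5 × 0.8976 / 55200 × 0.69
    = 0.006205 m = 6.205 mm

S_e ≈ 6.2 mm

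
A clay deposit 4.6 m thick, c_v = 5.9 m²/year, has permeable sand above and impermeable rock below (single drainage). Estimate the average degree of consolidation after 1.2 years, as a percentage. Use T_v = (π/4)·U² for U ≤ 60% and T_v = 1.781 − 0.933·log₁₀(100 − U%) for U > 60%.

Drainage path length: H_d = H = 4.6 m (single drainage).
T_v = c_v·t/H_d² = 5.9×1.2/4.6² = 0.33459.
T_v = 0.33459 corresponds to the U > 60% branch:
U = 1 − 10^((1.781 − T_v)/0.933)/100 = 0.645

U ≈ 64.5 %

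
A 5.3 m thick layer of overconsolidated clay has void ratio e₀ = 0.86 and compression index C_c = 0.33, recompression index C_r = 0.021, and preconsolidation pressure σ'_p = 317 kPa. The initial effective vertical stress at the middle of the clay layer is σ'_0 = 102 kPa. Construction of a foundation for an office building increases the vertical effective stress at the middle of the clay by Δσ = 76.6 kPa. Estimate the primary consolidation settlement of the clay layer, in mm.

S_c ≈ 14.6 mm

Final effective stress: σ'_f = 102 + 76.6 = 178.6 kPa.
σ'_f = 178.6 ≤ σ'_p = 317 kPa, so the clay remains overconsolidated and only the recompression index applies:
S_c = C_r·H/(1+e₀)·log₁₀(σ'_f/σ'_0) = 0.021×5.3/1.86×log₁₀(178.6/102)
    = 0.05984 × 0.24328 = 0.01456 m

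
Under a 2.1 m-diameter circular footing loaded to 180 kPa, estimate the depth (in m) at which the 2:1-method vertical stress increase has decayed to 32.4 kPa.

2:1 spreading — at depth z the loaded area has grown by z in each plan dimension:
qD²/(D+z)² = Δσ_z ⇒ z = D(√(q/Δσ_z) − 1) = 2.1×(√(180/32.4) − 1) = 2.85 m

z ≈ 2.85 m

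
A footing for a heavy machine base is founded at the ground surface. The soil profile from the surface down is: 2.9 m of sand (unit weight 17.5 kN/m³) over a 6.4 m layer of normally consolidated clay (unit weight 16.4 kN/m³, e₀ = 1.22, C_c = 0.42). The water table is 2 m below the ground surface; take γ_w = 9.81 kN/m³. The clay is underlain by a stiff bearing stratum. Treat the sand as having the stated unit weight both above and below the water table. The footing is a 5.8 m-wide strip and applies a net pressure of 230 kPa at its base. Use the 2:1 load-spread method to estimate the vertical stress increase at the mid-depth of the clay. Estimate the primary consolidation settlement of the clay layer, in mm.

S_c ≈ 537 mm

Mid-depth of clay below the ground surface: z = 2.9 + 6.4/2 = 6.1 m.
Total vertical stress at mid-clay: σ_v = 17.5×2.9 + 16.4×3.2 = 103.23 kPa.
Pore pressure: u = 9.81×(6.1 − 2) = 40.221 kPa.
Initial effective stress: σ'_0 = σ_v − u = 103.23 − 40.221 = 63.009 kPa.
Stress increase at mid-clay by the 2:1 spreading method:
Δσ = qB/(B+z) = 230×5.8/(5.8+6.1) = 112.1 kPa
Final effective stress: σ'_f = σ'_0 + Δσ = 63.009 + 112.1 = 175.11 kPa.
Normally consolidated clay, so the full stress increment lies on the virgin compression line:
S_c = C_c·H/(1+e₀)·log₁₀(σ'_f/σ'_0) = 0.42×6.4/(1+1.22)×log₁₀(175.11/63.009)
    = 1.2108 × 0.44391 = 0.5375 m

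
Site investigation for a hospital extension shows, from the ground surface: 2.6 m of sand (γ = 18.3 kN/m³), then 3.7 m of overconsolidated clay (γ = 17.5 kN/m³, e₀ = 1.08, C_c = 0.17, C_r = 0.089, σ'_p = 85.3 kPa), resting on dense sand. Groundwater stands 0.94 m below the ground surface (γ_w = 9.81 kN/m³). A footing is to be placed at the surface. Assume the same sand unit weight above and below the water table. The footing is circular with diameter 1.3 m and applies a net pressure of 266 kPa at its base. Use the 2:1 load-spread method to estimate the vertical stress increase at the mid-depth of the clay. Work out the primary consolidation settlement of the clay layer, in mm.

S_c ≈ 18 mm

Mid-depth of clay below the ground surface: z = 2.6 + 3.7/2 = 4.45 m.
Total vertical stress at mid-clay: σ_v = 18.3×2.6 + 17.5×1.85 = 79.955 kPa.
Pore pressure: u = 9.81×(4.45 − 0.94) = 34.433 kPa.
Initial effective stress: σ'_0 = σ_v − u = 79.955 − 34.433 = 45.522 kPa.
Stress increase at mid-clay by the 2:1 spreading method:
Δσ ≈ qD²/(D+z)² = 266×1.3²/(1.3+4.45)² = 13.597 kPa
Final effective stress: σ'_f = 45.522 + 13.597 = 59.119 kPa.
σ'_f = 59.119 ≤ σ'_p = 85.3 kPa, so the clay remains overconsolidated and only the recompression index applies:
S_c = C_r·H/(1+e₀)·log₁₀(σ'_f/σ'_0) = 0.089×3.7/2.08×log₁₀(59.119/45.522)
    = 0.15831 × 0.11351 = 0.01797 m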